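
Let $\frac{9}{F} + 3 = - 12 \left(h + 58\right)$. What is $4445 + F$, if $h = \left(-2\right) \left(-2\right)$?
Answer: $\frac{368934}{83} \approx 4445.0$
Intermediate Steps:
$h = 4$
$F = - \frac{1}{83}$ ($F = \frac{9}{-3 - 12 \left(4 + 58\right)} = \frac{9}{-3 - 744} = \frac{9}{-747} = 9 \left(- \frac{1}{747}\right) = - \frac{1}{83} \approx -0.012048$)
$4445 + F = 4445 - \frac{1}{83} = \frac{368934}{83}$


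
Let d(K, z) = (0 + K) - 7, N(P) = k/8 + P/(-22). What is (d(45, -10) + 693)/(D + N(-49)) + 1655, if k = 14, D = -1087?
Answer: 78833551/47653 ≈ 1654.3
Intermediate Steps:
N(P) = 7/4 - P/22 (N(P) = 14/8 + P/(-22) = 14*(⅛) + P*(-1/22) = 7/4 - P/22)
d(K, z) = -7 + K (d(K, z) = K - 7 = -7 + K)
(d(45, -10) + 693)/(D + N(-49)) + 1655 = ((-7 + 45) + 693)/(-1087 + (7/4 - 1/22*(-49))) + 1655 = (38 + 693)/(-1087 + (7/4 + 49/22)) + 1655 = 731/(-1087 + 175/44) + 1655 = 731/(-47653/44) + 1655 = 731*(-44/47653) + 1655 = -32164/47653 + 1655 = 78833551/47653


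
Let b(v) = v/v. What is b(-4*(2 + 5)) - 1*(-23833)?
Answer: 23834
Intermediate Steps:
b(v) = 1
b(-4*(2 + 5)) - 1*(-23833) = 1 - 1*(-23833) = 1 + 23833 = 23834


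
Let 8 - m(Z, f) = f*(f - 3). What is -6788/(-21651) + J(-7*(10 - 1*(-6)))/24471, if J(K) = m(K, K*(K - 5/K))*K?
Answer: 127056468762100/176607207 ≈ 7.1943e+5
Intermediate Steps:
m(Z, f) = 8 - f*(-3 + f) (m(Z, f) = 8 - f*(f - 3) = 8 - f*(-3 + f))
J(K) = K*(8 - K**2*(K - 5/K)**2 + 3*K*(K - 5/K)) (J(K) = (8 - (K*(K - 5/K))**2 + 3*(K*(K - 5/K)))*K = (8 - K**2*(K - 5/K)**2 + 3*K*(K - 5/K))*K = K*(8 - K**2*(K - 5/K)**2 + 3*K*(K - 5/K)))
-6788/(-21651) + J(-7*(10 - 1*(-6)))/24471 = -6788/(-21651) + ((-7*(10 - 1*(-6)))*(-32 - (-7*(10 - 1*(-6)))**4 + 13*(-7*(10 - 1*(-6)))**2))/24471 = -6788*(-1/21651) + ((-7*(10 + 6))*(-32 - (-7*(10 + 6))**4 + 13*(-7*(10 + 6))**2))*(1/24471) = 6788/21651 + ((-7*16)*(-32 - (-7*16)**4 + 13*(-7*16)**2))*(1/24471) = 6788/21651 - 112*(-32 - 1*(-112)**4 + 13*(-112)**2)*(1/24471) = 6788/21651 - 112*(-32 - 1*157351936 + 13*12544)*(1/24471) = 6788/21651 - 112*(-32 - 157351936 + 163072)*(1/24471) = 6788/21651 - 112*(-157188896)*(1/24471) = 6788/21651 + 17605156352*(1/24471) = 6788/21651 + 17605156352/24471 = 127056468762100/176607207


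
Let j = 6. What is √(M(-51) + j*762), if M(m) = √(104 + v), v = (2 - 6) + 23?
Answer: √(4572 + √123) ≈ 67.698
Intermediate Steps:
v = 19 (v = -4 + 23 = 19)
M(m) = √123 (M(m) = √(104 + 19) = √123)
√(M(-51) + j*762) = √(√123 + 6*762) = √(√123 + 4572) = √(4572 + √123)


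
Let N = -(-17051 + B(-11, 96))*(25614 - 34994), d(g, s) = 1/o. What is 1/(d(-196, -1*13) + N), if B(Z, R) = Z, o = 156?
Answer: -156/24966483359 ≈ -6.2484e-9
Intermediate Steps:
d(g, s) = 1/156
N = -160041560 (N = -(-17051 - 11)*(25614 - 34994) = -(-17062)*(-9380) = -1*160041560 = -160041560)
1/(d(-196, -1*13) + N) = 1/(1/156 - 160041560) = 1/(-24966483359/156) = -156/24966483359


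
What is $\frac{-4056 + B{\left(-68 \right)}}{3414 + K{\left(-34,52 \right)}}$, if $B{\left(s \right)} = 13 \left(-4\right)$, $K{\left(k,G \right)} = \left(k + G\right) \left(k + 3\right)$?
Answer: $- \frac{1027}{714} \approx -1.4384$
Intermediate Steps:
$K{\left(k,G \right)} = \left(3 + k\right) \left(G + k\right)$ ($K{\left(k,G \right)} = \left(G + k\right) \left(3 + k\right) = \left(3 + k\right) \left(G + k\right)$)
$B{\left(s \right)} = -52$
$\frac{-4056 + B{\left(-68 \right)}}{3414 + K{\left(-34,52 \right)}} = \frac{-4056 - 52}{3414 + \left(\left(-34\right)^{2} + 3 \cdot 52 + 3 \left(-34\right) + 52 \left(-34\right)\right)} = - \frac{4108}{3414 + \left(1156 + 156 - 102 - 1768\right)} = - \frac{4108}{3414 - 558} = - \frac{4108}{2856} = \left(-4108\right) \frac{1}{2856} = - \frac{1027}{714}$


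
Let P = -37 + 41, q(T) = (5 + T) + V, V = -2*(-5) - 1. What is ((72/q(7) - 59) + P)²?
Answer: 130321/49 ≈ 2659.6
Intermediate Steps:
V = 9 (V = 10 - 1 = 9)
q(T) = 14 + T (q(T) = (5 + T) + 9 = 14 + T)
P = 4
((72/q(7) - 59) + P)² = ((72/(14 + 7) - 59) + 4)² = ((72/21 - 59) + 4)² = ((72*(1/21) - 59) + 4)² = ((24/7 - 59) + 4)² = (-389/7 + 4)² = (-361/7)² = 130321/49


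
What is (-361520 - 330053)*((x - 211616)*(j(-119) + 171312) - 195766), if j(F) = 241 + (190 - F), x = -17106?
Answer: 27184915897472490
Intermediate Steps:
j(F) = 431 - F
(-361520 - 330053)*((x - 211616)*(j(-119) + 171312) - 195766) = (-361520 - 330053)*((-17106 - 211616)*((431 - 1*(-119)) + 171312) - 195766) = -691573*(-228722*((431 + 119) + 171312) - 195766) = -691573*(-228722*(550 + 171312) - 195766) = -691573*(-228722*171862 - 195766) = -691573*(-39308620364 - 195766) = -691573*(-39308816130) = 27184915897472490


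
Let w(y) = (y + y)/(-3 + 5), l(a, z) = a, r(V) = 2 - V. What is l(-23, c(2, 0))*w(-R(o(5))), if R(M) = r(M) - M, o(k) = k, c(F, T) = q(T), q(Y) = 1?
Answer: -184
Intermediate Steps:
c(F, T) = 1
R(M) = 2 - 2*M (R(M) = (2 - M) - M = 2 - 2*M)
w(y) = y (w(y) = (2*y)/2 = (2*y)*(½) = y)
l(-23, c(2, 0))*w(-R(o(5))) = -(-23)*(2 - 2*5) = -(-23)*(2 - 10) = -(-23)*(-8) = -23*8 = -184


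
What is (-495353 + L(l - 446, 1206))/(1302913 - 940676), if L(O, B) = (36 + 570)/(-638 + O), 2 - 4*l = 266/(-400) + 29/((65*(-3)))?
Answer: -16742382137309/12243195114161 ≈ -1.3675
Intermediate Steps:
l = 21947/31200 (l = ½ - (266/(-400) + 29/((65*(-3))))/4 = ½ - (266*(-1/400) + 29/(-195))/4 = ½ - (-133/200 + 29*(-1/195))/4 = ½ - (-133/200 - 29/195)/4 = ½ - ¼*(-6347/7800) = ½ + 6347/31200 = 21947/31200 ≈ 0.70343)
L(O, B) = 606/(-638 + O)
(-495353 + L(l - 446, 1206))/(1302913 - 940676) = (-495353 + 606/(-638 + (21947/31200 - 446)))/(1302913 - 940676) = (-495353 + 606/(-638 - 13893253/31200))/362237 = (-495353 + 606/(-33798853/31200))*(1/362237) = (-495353 + 606*(-31200/33798853))*(1/362237) = (-495353 - 18907200/33798853)*(1/362237) = -16742382137309/33798853*1/362237 = -16742382137309/12243195114161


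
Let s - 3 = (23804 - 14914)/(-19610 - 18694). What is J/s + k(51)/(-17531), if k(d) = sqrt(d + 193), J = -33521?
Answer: -91713456/7573 - 2*sqrt(61)/17531 ≈ -12111.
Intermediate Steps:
k(d) = sqrt(193 + d)
s = 7573/2736 (s = 3 + (23804 - 14914)/(-19610 - 18694) = 3 + 8890/(-38304) = 3 + 8890*(-1/38304) = 3 - 635/2736 = 7573/2736 ≈ 2.7679)
J/s + k(51)/(-17531) = -33521/7573/2736 + sqrt(193 + 51)/(-17531) = -33521*2736/7573 + sqrt(244)*(-1/17531) = -91713456/7573 + (2*sqrt(61))*(-1/17531) = -91713456/7573 - 2*sqrt(61)/17531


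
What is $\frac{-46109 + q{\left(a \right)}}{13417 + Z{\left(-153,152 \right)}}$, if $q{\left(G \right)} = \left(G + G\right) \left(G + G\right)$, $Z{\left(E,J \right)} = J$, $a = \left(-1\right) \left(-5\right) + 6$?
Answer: $- \frac{45625}{13569} \approx -3.3624$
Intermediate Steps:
$a = 11$ ($a = 5 + 6 = 11$)
$q{\left(G \right)} = 4 G^{2}$ ($q{\left(G \right)} = 2 G 2 G = 4 G^{2}$)
$\frac{-46109 + q{\left(a \right)}}{13417 + Z{\left(-153,152 \right)}} = \frac{-46109 + 4 \cdot 11^{2}}{13417 + 152} = \frac{-46109 + 4 \cdot 121}{13569} = \left(-46109 + 484\right) \frac{1}{13569} = \left(-45625\right) \frac{1}{13569} = - \frac{45625}{13569}$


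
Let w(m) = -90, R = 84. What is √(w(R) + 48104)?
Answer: √48014 ≈ 219.12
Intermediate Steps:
√(w(R) + 48104) = √(-90 + 48104) = √48014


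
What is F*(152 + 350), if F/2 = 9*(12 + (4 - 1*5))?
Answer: 99396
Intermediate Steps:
F = 198 (F = 2*(9*(12 + (4 - 1*5))) = 2*(9*(12 + (4 - 5))) = 2*(9*(12 - 1)) = 2*(9*11) = 2*99 = 198)
F*(152 + 350) = 198*(152 + 350) = 198*502 = 99396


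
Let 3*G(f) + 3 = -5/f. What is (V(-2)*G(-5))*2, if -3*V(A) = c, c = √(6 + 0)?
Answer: 4*√6/9 ≈ 1.0887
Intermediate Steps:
G(f) = -1 - 5/(3*f) (G(f) = -1 + (-5/f)/3 = -1 - 5/(3*f))
c = √6 ≈ 2.4495
V(A) = -√6/3
(V(-2)*G(-5))*2 = ((-√6/3)*((-5/3 - 1*(-5))/(-5)))*2 = ((-√6/3)*(-(-5/3 + 5)/5))*2 = ((-√6/3)*(-⅕*10/3))*2 = (-√6/3*(-⅔))*2 = (2*√6/9)*2 = 4*√6/9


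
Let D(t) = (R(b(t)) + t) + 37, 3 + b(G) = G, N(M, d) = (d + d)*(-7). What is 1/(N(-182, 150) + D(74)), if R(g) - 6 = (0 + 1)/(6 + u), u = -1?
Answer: -5/9914 ≈ -0.00050434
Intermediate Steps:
N(M, d) = -14*d (N(M, d) = (2*d)*(-7) = -14*d)
b(G) = -3 + G
R(g) = 31/5 (R(g) = 6 + (0 + 1)/(6 - 1) = 6 + 1/5 = 31/5)
D(t) = 216/5 + t (D(t) = (31/5 + t) + 37 = 216/5 + t)
1/(N(-182, 150) + D(74)) = 1/(-14*150 + (216/5 + 74)) = 1/(-2100 + 586/5) = 1/(-9914/5) = -5/9914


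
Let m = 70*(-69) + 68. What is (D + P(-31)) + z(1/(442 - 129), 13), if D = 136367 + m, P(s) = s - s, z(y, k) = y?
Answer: 41192366/313 ≈ 1.3161e+5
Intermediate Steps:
m = -4762 (m = -4830 + 68 = -4762)
P(s) = 0
D = 131605 (D = 136367 - 4762 = 131605)
(D + P(-31)) + z(1/(442 - 129), 13) = (131605 + 0) + 1/(442 - 129) = 131605 + 1/313 = 41192366/313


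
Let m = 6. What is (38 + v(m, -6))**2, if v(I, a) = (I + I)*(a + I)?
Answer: 1444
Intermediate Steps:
v(I, a) = 2*I*(I + a) (v(I, a) = (2*I)*(I + a) = 2*I*(I + a))
(38 + v(m, -6))**2 = (38 + 2*6*(6 - 6))**2 = (38 + 2*6*0)**2 = (38 + 0)**2 = 38**2 = 1444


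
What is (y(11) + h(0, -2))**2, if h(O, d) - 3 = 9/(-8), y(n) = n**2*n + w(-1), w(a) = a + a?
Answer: 113358609/64 ≈ 1.7712e+6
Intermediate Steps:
w(a) = 2*a
y(n) = -2 + n**3 (y(n) = n**2*n + 2*(-1) = n**3 - 2 = -2 + n**3)
h(O, d) = 15/8 (h(O, d) = 3 + 9/(-8) = 3 + 9*(-1/8) = 3 - 9/8 = 15/8)
(y(11) + h(0, -2))**2 = ((-2 + 11**3) + 15/8)**2 = ((-2 + 1331) + 15/8)**2 = (1329 + 15/8)**2 = (10647/8)**2 = 113358609/64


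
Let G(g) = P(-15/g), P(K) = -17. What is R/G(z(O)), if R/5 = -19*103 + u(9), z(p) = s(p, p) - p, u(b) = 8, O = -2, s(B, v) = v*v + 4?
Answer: 9745/17 ≈ 573.24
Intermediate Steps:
s(B, v) = 4 + v² (s(B, v) = v² + 4 = 4 + v²)
z(p) = 4 + p² - p (z(p) = (4 + p²) - p = 4 + p² - p)
G(g) = -17
R = -9745 (R = 5*(-19*103 + 8) = 5*(-1957 + 8) = 5*(-1949) = -9745)
R/G(z(O)) = -9745/(-17) = -9745*(-1/17) = 9745/17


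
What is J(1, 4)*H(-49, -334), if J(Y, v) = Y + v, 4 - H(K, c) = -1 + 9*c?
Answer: 15055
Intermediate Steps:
H(K, c) = 5 - 9*c (H(K, c) = 4 - (-1 + 9*c) = 4 + (1 - 9*c) = 5 - 9*c)
J(1, 4)*H(-49, -334) = (1 + 4)*(5 - 9*(-334)) = 5*(5 + 3006) = 5*3011 = 15055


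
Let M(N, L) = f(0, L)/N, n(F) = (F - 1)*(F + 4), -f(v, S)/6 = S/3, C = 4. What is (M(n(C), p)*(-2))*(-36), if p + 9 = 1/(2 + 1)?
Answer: 52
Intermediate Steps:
f(v, S) = -2*S (f(v, S) = -6*S/3 = -2*S)
p = -26/3 (p = -9 + 1/(2 + 1) = -9 + 1/3 = -26/3 ≈ -8.6667)
n(F) = (-1 + F)*(4 + F)
M(N, L) = -2*L/N (M(N, L) = (-2*L)/N = -2*L/N)
(M(n(C), p)*(-2))*(-36) = (-2*(-26/3)/(-4 + 4**2 + 3*4)*(-2))*(-36) = (-2*(-26/3)/(-4 + 16 + 12)*(-2))*(-36) = (-2*(-26/3)/24*(-2))*(-36) = (-2*(-26/3)*1/24*(-2))*(-36) = ((13/18)*(-2))*(-36) = -13/9*(-36) = 52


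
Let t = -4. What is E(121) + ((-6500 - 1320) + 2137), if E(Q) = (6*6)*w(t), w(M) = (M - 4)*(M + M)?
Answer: -3379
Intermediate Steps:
w(M) = 2*M*(-4 + M) (w(M) = (-4 + M)*(2*M) = 2*M*(-4 + M))
E(Q) = 2304 (E(Q) = (6*6)*(2*(-4)*(-4 - 4)) = 36*(2*(-4)*(-8)) = 36*64 = 2304)
E(121) + ((-6500 - 1320) + 2137) = 2304 + ((-6500 - 1320) + 2137) = 2304 + (-7820 + 2137) = 2304 - 5683 = -3379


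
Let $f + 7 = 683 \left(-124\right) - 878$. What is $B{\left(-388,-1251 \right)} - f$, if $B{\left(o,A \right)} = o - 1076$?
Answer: $84113$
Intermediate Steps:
$B{\left(o,A \right)} = -1076 + o$ ($B{\left(o,A \right)} = o - 1076 = -1076 + o$)
$f = -85577$ ($f = -7 + \left(683 \left(-124\right) - 878\right) = -7 - 85570 = -85577$)
$B{\left(-388,-1251 \right)} - f = \left(-1076 - 388\right) - -85577 = -1464 + 85577 = 84113$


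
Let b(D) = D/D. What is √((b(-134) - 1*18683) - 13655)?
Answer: 3*I*√3593 ≈ 179.82*I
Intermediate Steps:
b(D) = 1
√((b(-134) - 1*18683) - 13655) = √((1 - 1*18683) - 13655) = √((1 - 18683) - 13655) = √(-18682 - 13655) = √(-32337) = 3*I*√3593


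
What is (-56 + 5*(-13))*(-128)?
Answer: 15488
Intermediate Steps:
(-56 + 5*(-13))*(-128) = (-56 - 65)*(-128) = -121*(-128) = 15488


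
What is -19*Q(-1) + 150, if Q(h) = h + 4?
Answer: 93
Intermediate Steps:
Q(h) = 4 + h
-19*Q(-1) + 150 = -19*(4 - 1) + 150 = -19*3 + 150 = -57 + 150 = 93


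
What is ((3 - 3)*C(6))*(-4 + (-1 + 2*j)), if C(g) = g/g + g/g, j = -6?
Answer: 0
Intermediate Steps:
C(g) = 2 (C(g) = 1 + 1 = 2)
((3 - 3)*C(6))*(-4 + (-1 + 2*j)) = ((3 - 3)*2)*(-4 + (-1 + 2*(-6))) = (0*2)*(-4 + (-1 - 12)) = 0*(-4 - 13) = 0*(-17) = 0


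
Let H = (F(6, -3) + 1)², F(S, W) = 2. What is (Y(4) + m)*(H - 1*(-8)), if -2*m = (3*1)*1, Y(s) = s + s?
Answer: 221/2 ≈ 110.50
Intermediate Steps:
Y(s) = 2*s
m = -3/2 (m = -3*1/2 = -3/2 ≈ -1.5000)
H = 9 (H = (2 + 1)² = 3² = 9)
(Y(4) + m)*(H - 1*(-8)) = (2*4 - 3/2)*(9 - 1*(-8)) = (8 - 3/2)*(9 + 8) = (13/2)*17 = 221/2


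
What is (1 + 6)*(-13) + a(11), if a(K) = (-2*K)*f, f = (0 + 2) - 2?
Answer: -91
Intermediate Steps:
f = 0 (f = 2 - 2 = 0)
a(K) = 0 (a(K) = -2*K*0 = 0)
(1 + 6)*(-13) + a(11) = (1 + 6)*(-13) + 0 = 7*(-13) + 0 = -91 + 0 = -91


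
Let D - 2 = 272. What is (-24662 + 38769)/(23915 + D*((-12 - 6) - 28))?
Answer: 14107/11311 ≈ 1.2472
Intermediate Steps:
D = 274 (D = 2 + 272 = 274)
(-24662 + 38769)/(23915 + D*((-12 - 6) - 28)) = (-24662 + 38769)/(23915 + 274*((-12 - 6) - 28)) = 14107/(23915 + 274*(-18 - 28)) = 14107/(23915 + 274*(-46)) = 14107/(23915 - 12604) = 14107/11311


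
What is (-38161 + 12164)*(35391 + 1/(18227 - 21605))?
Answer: -3107962069609/3378 ≈ -9.2006e+8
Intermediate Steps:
(-38161 + 12164)*(35391 + 1/(18227 - 21605)) = -25997*(35391 + 1/(-3378)) = -25997*(35391 - 1/3378) = -25997*119550797/3378 = -3107962069609/3378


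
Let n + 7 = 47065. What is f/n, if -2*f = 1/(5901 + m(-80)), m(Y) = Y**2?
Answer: -1/1157720916 ≈ -8.6377e-10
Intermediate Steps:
f = -1/24602 (f = -1/(2*(5901 + (-80)**2)) = -1/(2*(5901 + 6400)) = -1/2/12301 = -1/2*1/12301 = -1/24602 ≈ -4.0647e-5)
n = 47058 (n = -7 + 47065 = 47058)
f/n = -1/24602/47058 = -1/24602*1/47058 = -1/1157720916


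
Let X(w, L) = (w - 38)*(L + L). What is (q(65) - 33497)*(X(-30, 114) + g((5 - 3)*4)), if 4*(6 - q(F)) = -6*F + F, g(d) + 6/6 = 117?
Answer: 514109233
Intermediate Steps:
X(w, L) = 2*L*(-38 + w) (X(w, L) = (-38 + w)*(2*L) = 2*L*(-38 + w))
g(d) = 116 (g(d) = -1 + 117 = 116)
q(F) = 6 + 5*F/4 (q(F) = 6 - (-6*F + F)/4 = 6 - (-5)*F/4 = 6 + 5*F/4)
(q(65) - 33497)*(X(-30, 114) + g((5 - 3)*4)) = ((6 + (5/4)*65) - 33497)*(2*114*(-38 - 30) + 116) = ((6 + 325/4) - 33497)*(2*114*(-68) + 116) = (349/4 - 33497)*(-15504 + 116) = -133639/4*(-15388) = 514109233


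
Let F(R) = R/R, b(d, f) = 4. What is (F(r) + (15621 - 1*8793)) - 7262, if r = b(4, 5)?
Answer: -433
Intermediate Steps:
r = 4
F(R) = 1
(F(r) + (15621 - 1*8793)) - 7262 = (1 + (15621 - 1*8793)) - 7262 = (1 + (15621 - 8793)) - 7262 = (1 + 6828) - 7262 = 6829 - 7262 = -433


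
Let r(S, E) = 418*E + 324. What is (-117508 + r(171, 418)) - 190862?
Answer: -133322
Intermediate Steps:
r(S, E) = 324 + 418*E
(-117508 + r(171, 418)) - 190862 = (-117508 + (324 + 418*418)) - 190862 = (-117508 + (324 + 174724)) - 190862 = (-117508 + 175048) - 190862 = 57540 - 190862 = -133322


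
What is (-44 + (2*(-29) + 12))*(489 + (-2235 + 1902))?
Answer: -14040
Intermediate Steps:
(-44 + (2*(-29) + 12))*(489 + (-2235 + 1902)) = (-44 + (-58 + 12))*(489 - 333) = (-44 - 46)*156 = -90*156 = -14040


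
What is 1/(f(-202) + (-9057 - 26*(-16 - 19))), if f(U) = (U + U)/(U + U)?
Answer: -1/8146 ≈ -0.00012276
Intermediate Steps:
f(U) = 1 (f(U) = (2*U)/((2*U)) = (2*U)*(1/(2*U)) = 1)
1/(f(-202) + (-9057 - 26*(-16 - 19))) = 1/(1 + (-9057 - 26*(-16 - 19))) = 1/(1 + (-9057 - 26*(-35))) = 1/(1 + (-9057 - 1*(-910))) = 1/(1 + (-9057 + 910)) = 1/(1 - 8147) = 1/(-8146) = -1/8146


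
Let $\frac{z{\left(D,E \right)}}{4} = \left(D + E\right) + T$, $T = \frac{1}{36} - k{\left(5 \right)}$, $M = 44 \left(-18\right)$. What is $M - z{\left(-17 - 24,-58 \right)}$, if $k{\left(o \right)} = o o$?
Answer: $- \frac{2665}{9} \approx -296.11$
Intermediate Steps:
$M = -792$
$k{\left(o \right)} = o^{2}$
$T = - \frac{899}{36}$ ($T = \frac{1}{36} - 5^{2} = \frac{1}{36} - 25 = - \frac{899}{36} \approx -24.972$)
$z{\left(D,E \right)} = - \frac{899}{9} + 4 D + 4 E$ ($z{\left(D,E \right)} = 4 \left(\left(D + E\right) - \frac{899}{36}\right) = 4 \left(- \frac{899}{36} + D + E\right) = - \frac{899}{9} + 4 D + 4 E$)
$M - z{\left(-17 - 24,-58 \right)} = -792 - \left(- \frac{899}{9} + 4 \left(-17 - 24\right) + 4 \left(-58\right)\right) = -792 - \left(- \frac{899}{9} + 4 \left(-17 - 24\right) - 232\right) = -792 - \left(- \frac{899}{9} + 4 \left(-41\right) - 232\right) = -792 - \left(- \frac{899}{9} - 164 - 232\right) = -792 - - \frac{4463}{9} = -792 + \frac{4463}{9} = - \frac{2665}{9}$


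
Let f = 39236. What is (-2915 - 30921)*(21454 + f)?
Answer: -2053506840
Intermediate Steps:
(-2915 - 30921)*(21454 + f) = (-2915 - 30921)*(21454 + 39236) = -33836*60690 = -2053506840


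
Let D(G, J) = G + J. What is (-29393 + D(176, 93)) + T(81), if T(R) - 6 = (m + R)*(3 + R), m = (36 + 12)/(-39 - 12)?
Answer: -380682/17 ≈ -22393.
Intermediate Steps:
m = -16/17 (m = 48/(-51) = 48*(-1/51) = -16/17 ≈ -0.94118)
T(R) = 6 + (3 + R)*(-16/17 + R) (T(R) = 6 + (-16/17 + R)*(3 + R) = 6 + (3 + R)*(-16/17 + R))
(-29393 + D(176, 93)) + T(81) = (-29393 + (176 + 93)) + (54/17 + 81**2 + (35/17)*81) = (-29393 + 269) + (54/17 + 6561 + 2835/17) = -29124 + 114426/17 = -380682/17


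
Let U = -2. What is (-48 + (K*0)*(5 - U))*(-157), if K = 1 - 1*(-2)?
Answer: 7536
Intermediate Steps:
K = 3 (K = 1 + 2 = 3)
(-48 + (K*0)*(5 - U))*(-157) = (-48 + (3*0)*(5 - 1*(-2)))*(-157) = (-48 + 0*(5 + 2))*(-157) = (-48 + 0*7)*(-157) = (-48 + 0)*(-157) = -48*(-157) = 7536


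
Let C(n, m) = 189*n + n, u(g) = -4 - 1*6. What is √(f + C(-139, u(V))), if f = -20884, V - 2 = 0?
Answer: I*√47294 ≈ 217.47*I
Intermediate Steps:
V = 2 (V = 2 + 0 = 2)
u(g) = -10 (u(g) = -4 - 6 = -10)
C(n, m) = 190*n
√(f + C(-139, u(V))) = √(-20884 + 190*(-139)) = √(-20884 - 26410) = √(-47294) = I*√47294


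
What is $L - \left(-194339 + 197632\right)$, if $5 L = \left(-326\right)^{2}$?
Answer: $\frac{89811}{5} \approx 17962.0$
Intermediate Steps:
$L = \frac{106276}{5}$ ($L = \frac{\left(-326\right)^{2}}{5} = \frac{1}{5} \cdot 106276 = \frac{106276}{5} \approx 21255.0$)
$L - \left(-194339 + 197632\right) = \frac{106276}{5} - \left(-194339 + 197632\right) = \frac{106276}{5} - 3293 = \frac{89811}{5}$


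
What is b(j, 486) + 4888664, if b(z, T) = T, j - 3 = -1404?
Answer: 4889150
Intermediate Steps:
j = -1401 (j = 3 - 1404 = -1401)
b(j, 486) + 4888664 = 486 + 4888664 = 4889150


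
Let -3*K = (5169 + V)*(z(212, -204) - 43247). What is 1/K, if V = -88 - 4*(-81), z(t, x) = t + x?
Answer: 1/77902265 ≈ 1.2837e-8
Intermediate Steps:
V = 236 (V = -88 + 324 = 236)
K = 77902265 (K = -(5169 + 236)*((212 - 204) - 43247)/3 = -5405*(8 - 43247)/3 = -5405*(-43239)/3 = -⅓*(-233706795) = 77902265)
1/K = 1/77902265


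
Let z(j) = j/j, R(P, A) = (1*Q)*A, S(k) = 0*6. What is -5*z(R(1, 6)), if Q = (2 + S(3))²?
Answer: -5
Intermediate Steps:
S(k) = 0
Q = 4 (Q = (2 + 0)² = 2² = 4)
R(P, A) = 4*A (R(P, A) = (1*4)*A = 4*A)
z(j) = 1
-5*z(R(1, 6)) = -5*1 = -5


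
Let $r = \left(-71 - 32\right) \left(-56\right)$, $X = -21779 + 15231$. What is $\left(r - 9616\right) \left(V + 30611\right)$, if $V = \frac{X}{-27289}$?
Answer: $- \frac{3214427288696}{27289} \approx -1.1779 \cdot 10^{8}$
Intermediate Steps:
$X = -6548$
$V = \frac{6548}{27289}$ ($V = - \frac{6548}{-27289} = \left(-6548\right) \left(- \frac{1}{27289}\right) = \frac{6548}{27289} \approx 0.23995$)
$r = 5768$ ($r = \left(-103\right) \left(-56\right) = 5768$)
$\left(r - 9616\right) \left(V + 30611\right) = \left(5768 - 9616\right) \left(\frac{6548}{27289} + 30611\right) = \left(-3848\right) \frac{835350127}{27289} = - \frac{3214427288696}{27289}$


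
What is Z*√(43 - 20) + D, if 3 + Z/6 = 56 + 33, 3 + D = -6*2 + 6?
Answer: -9 + 516*√23 ≈ 2465.6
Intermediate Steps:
D = -9 (D = -3 + (-6*2 + 6) = -3 + (-12 + 6) = -3 - 6 = -9)
Z = 516 (Z = -18 + 6*(56 + 33) = -18 + 6*89 = -18 + 534 = 516)
Z*√(43 - 20) + D = 516*√(43 - 20) - 9 = 516*√23 - 9 = -9 + 516*√23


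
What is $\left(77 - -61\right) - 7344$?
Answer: $-7206$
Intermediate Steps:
$\left(77 - -61\right) - 7344 = \left(77 + 61\right) - 7344 = 138 - 7344 = -7206$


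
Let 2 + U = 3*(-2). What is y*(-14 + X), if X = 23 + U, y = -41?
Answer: -41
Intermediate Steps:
U = -8 (U = -2 + 3*(-2) = -2 - 6 = -8)
X = 15 (X = 23 - 8 = 15)
y*(-14 + X) = -41*(-14 + 15) = -41*1 = -41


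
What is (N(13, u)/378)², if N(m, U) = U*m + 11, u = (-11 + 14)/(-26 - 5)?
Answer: 22801/34327881 ≈ 0.00066421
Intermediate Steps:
u = -3/31 (u = 3/(-31) = 3*(-1/31) = -3/31 ≈ -0.096774)
N(m, U) = 11 + U*m
(N(13, u)/378)² = ((11 - 3/31*13)/378)² = ((11 - 39/31)*(1/378))² = ((302/31)*(1/378))² = (151/5859)² = 22801/34327881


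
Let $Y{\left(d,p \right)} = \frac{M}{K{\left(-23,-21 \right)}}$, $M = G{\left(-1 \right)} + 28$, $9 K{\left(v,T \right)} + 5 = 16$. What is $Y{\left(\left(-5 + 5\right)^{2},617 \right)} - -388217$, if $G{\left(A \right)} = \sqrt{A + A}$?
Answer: $\frac{4270639}{11} + \frac{9 i \sqrt{2}}{11} \approx 3.8824 \cdot 10^{5} + 1.1571 i$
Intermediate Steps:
$K{\left(v,T \right)} = \frac{11}{9}$ ($K{\left(v,T \right)} = - \frac{5}{9} + \frac{1}{9} \cdot 16 = - \frac{5}{9} + \frac{16}{9} = \frac{11}{9}$)
$G{\left(A \right)} = \sqrt{2} \sqrt{A}$ ($G{\left(A \right)} = \sqrt{2 A} = \sqrt{2} \sqrt{A}$)
$M = 28 + i \sqrt{2}$ ($M = \sqrt{2} \sqrt{-1} + 28 = \sqrt{2} i + 28 = i \sqrt{2} + 28 = 28 + i \sqrt{2} \approx 28.0 + 1.4142 i$)
$Y{\left(d,p \right)} = \frac{252}{11} + \frac{9 i \sqrt{2}}{11}$ ($Y{\left(d,p \right)} = \frac{28 + i \sqrt{2}}{\frac{11}{9}} = \left(28 + i \sqrt{2}\right) \frac{9}{11} = \frac{252}{11} + \frac{9 i \sqrt{2}}{11}$)
$Y{\left(\left(-5 + 5\right)^{2},617 \right)} - -388217 = \left(\frac{252}{11} + \frac{9 i \sqrt{2}}{11}\right) - -388217 = \left(\frac{252}{11} + \frac{9 i \sqrt{2}}{11}\right) + 388217 = \frac{4270639}{11} + \frac{9 i \sqrt{2}}{11}$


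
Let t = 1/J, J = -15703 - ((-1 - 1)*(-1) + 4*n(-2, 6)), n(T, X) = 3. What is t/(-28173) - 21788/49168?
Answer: -2411904576035/5442836643972 ≈ -0.44313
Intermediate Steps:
J = -15717 (J = -15703 - ((-1 - 1)*(-1) + 4*3) = -15703 - (-2*(-1) + 12) = -15703 - (2 + 12) = -15703 - 1*14 = -15703 - 14 = -15717)
t = -1/15717 (t = 1/(-15717) = -1/15717 ≈ -6.3625e-5)
t/(-28173) - 21788/49168 = -1/15717/(-28173) - 21788/49168 = -1/15717*(-1/28173) - 21788*1/49168 = 1/442795041 - 5447/12292 = -2411904576035/5442836643972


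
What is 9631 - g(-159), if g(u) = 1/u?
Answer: 1531330/159 ≈ 9631.0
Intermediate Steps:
9631 - g(-159) = 9631 - 1/(-159) = 9631 - 1*(-1/159) = 9631 + 1/159 = 1531330/159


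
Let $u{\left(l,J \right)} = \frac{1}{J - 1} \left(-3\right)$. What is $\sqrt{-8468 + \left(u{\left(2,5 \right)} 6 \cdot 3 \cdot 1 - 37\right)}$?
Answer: $\frac{3 i \sqrt{3786}}{2} \approx 92.296 i$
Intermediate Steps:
$u{\left(l,J \right)} = - \frac{3}{-1 + J}$ ($u{\left(l,J \right)} = \frac{1}{-1 + J} \left(-3\right) = - \frac{3}{-1 + J}$)
$\sqrt{-8468 + \left(u{\left(2,5 \right)} 6 \cdot 3 \cdot 1 - 37\right)} = \sqrt{-8468 - \left(37 - - \frac{3}{-1 + 5} \cdot 6 \cdot 3 \cdot 1\right)} = \sqrt{-8468 - \left(37 - - \frac{3}{4} \cdot 18 \cdot 1\right)} = \sqrt{-8468 - \left(37 - \left(-3\right) \frac{1}{4} \cdot 18\right)} = \sqrt{-8468 - \frac{101}{2}} = \sqrt{- \frac{17037}{2}} = \frac{3 i \sqrt{3786}}{2}$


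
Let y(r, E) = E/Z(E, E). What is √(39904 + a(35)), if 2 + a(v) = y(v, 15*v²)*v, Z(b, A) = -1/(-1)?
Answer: √683027 ≈ 826.45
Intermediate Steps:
Z(b, A) = 1 (Z(b, A) = -1*(-1) = 1)
y(r, E) = E (y(r, E) = E/1 = E*1 = E)
a(v) = -2 + 15*v³ (a(v) = -2 + (15*v²)*v = -2 + 15*v³)
√(39904 + a(35)) = √(39904 + (-2 + 15*35³)) = √(39904 + (-2 + 15*42875)) = √(39904 + (-2 + 643125)) = √(39904 + 643123) = √683027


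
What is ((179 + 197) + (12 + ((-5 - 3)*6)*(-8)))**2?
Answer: 595984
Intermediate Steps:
((179 + 197) + (12 + ((-5 - 3)*6)*(-8)))**2 = (376 + (12 - 8*6*(-8)))**2 = (376 + (12 - 48*(-8)))**2 = (376 + (12 + 384))**2 = (376 + 396)**2 = 772**2 = 595984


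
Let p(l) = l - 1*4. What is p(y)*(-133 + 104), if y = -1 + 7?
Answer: -58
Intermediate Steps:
y = 6
p(l) = -4 + l (p(l) = l - 4 = -4 + l)
p(y)*(-133 + 104) = (-4 + 6)*(-133 + 104) = 2*(-29) = -58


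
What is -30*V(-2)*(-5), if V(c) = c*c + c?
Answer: 300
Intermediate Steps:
V(c) = c + c² (V(c) = c² + c = c + c²)
-30*V(-2)*(-5) = -(-60)*(1 - 2)*(-5) = -(-60)*(-1)*(-5) = -30*2*(-5) = -60*(-5) = 300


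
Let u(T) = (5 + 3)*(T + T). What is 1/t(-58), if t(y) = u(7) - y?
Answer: 1/170 ≈ 0.0058824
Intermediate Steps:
u(T) = 16*T (u(T) = 8*(2*T) = 16*T)
t(y) = 112 - y (t(y) = 16*7 - y = 112 - y)
1/t(-58) = 1/(112 - 1*(-58)) = 1/(112 + 58) = 1/170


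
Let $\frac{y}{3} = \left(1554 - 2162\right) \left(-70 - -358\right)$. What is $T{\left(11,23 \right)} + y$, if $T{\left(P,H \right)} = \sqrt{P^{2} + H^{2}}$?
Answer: $-525312 + 5 \sqrt{26} \approx -5.2529 \cdot 10^{5}$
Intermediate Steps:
$T{\left(P,H \right)} = \sqrt{H^{2} + P^{2}}$
$y = -525312$ ($y = 3 \left(1554 - 2162\right) \left(-70 - -358\right) = 3 \left(- 608 \left(-70 + \left(-813 + 1171\right)\right)\right) = 3 \left(- 608 \left(-70 + 358\right)\right) = 3 \left(\left(-608\right) 288\right) = 3 \left(-175104\right) = -525312$)
$T{\left(11,23 \right)} + y = \sqrt{23^{2} + 11^{2}} - 525312 = \sqrt{529 + 121} - 525312 = \sqrt{650} - 525312 = 5 \sqrt{26} - 525312 = -525312 + 5 \sqrt{26}$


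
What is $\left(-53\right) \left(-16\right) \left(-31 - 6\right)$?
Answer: $-31376$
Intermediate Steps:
$\left(-53\right) \left(-16\right) \left(-31 - 6\right) = 848 \left(-31 - 6\right) = 848 \left(-37\right) = -31376$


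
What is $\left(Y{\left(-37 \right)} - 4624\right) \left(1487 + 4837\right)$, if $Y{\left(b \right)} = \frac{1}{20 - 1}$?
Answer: $- \frac{555595020}{19} \approx -2.9242 \cdot 10^{7}$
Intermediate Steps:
$Y{\left(b \right)} = \frac{1}{19}$
$\left(Y{\left(-37 \right)} - 4624\right) \left(1487 + 4837\right) = \left(\frac{1}{19} - 4624\right) \left(1487 + 4837\right) = \left(- \frac{87855}{19}\right) 6324 = - \frac{555595020}{19}$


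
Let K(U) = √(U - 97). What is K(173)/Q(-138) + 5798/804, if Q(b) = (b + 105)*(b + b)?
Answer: 2899/402 + √19/4554 ≈ 7.2124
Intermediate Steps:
Q(b) = 2*b*(105 + b) (Q(b) = (105 + b)*(2*b) = 2*b*(105 + b))
K(U) = √(-97 + U)
K(173)/Q(-138) + 5798/804 = √(-97 + 173)/((2*(-138)*(105 - 138))) + 5798/804 = √76/((2*(-138)*(-33))) + 5798*(1/804) = (2*√19)/9108 + 2899/402 = (2*√19)*(1/9108) + 2899/402 = √19/4554 + 2899/402 = 2899/402 + √19/4554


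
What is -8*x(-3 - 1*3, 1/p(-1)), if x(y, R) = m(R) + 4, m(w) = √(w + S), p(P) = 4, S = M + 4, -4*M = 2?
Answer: -32 - 4*√15 ≈ -47.492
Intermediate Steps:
M = -½ (M = -¼*2 = -½ ≈ -0.50000)
S = 7/2 (S = -½ + 4 = 7/2 ≈ 3.5000)
m(w) = √(7/2 + w) (m(w) = √(w + 7/2) = √(7/2 + w))
x(y, R) = 4 + √(14 + 4*R)/2 (x(y, R) = √(14 + 4*R)/2 + 4 = 4 + √(14 + 4*R)/2)
-8*x(-3 - 1*3, 1/p(-1)) = -8*(4 + √(14 + 4/4)/2) = -8*(4 + √(14 + 4*(¼))/2) = -8*(4 + √(14 + 1)/2) = -8*(4 + √15/2) = -32 - 4*√15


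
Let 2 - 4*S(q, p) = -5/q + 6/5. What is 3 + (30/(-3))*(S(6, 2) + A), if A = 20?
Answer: -2413/12 ≈ -201.08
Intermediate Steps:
S(q, p) = ⅕ + 5/(4*q) (S(q, p) = ½ - (-5/q + 6/5)/4 = ½ - (6/5 - 5/q)/4 = ½ + (-3/10 + 5/(4*q)) = ⅕ + 5/(4*q))
3 + (30/(-3))*(S(6, 2) + A) = 3 + (30/(-3))*((1/20)*(25 + 4*6)/6 + 20) = 3 + (30*(-⅓))*((1/20)*(⅙)*(25 + 24) + 20) = 3 - 10*((1/20)*(⅙)*49 + 20) = 3 - 10*(49/120 + 20) = 3 - 10*2449/120 = 3 - 2449/12 = -2413/12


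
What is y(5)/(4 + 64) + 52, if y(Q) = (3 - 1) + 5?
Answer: 3543/68 ≈ 52.103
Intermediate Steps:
y(Q) = 7 (y(Q) = 2 + 5 = 7)
y(5)/(4 + 64) + 52 = 7/(4 + 64) + 52 = 7/68 + 52 = 3543/68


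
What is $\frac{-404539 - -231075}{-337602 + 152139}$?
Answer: $\frac{173464}{185463} \approx 0.9353$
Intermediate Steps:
$\frac{-404539 - -231075}{-337602 + 152139} = \frac{-404539 + 231075}{-185463} = \left(-173464\right) \left(- \frac{1}{185463}\right) = \frac{173464}{185463}$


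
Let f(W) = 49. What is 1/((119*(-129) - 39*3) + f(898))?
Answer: -1/15419 ≈ -6.4855e-5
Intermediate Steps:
1/((119*(-129) - 39*3) + f(898)) = 1/((119*(-129) - 39*3) + 49) = 1/((-15351 - 117) + 49) = 1/(-15468 + 49) = 1/(-15419) = -1/15419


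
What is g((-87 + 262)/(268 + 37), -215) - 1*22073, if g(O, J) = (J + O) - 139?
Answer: -1368012/61 ≈ -22426.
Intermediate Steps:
g(O, J) = -139 + J + O
g((-87 + 262)/(268 + 37), -215) - 1*22073 = (-139 - 215 + (-87 + 262)/(268 + 37)) - 1*22073 = (-139 - 215 + 175/305) - 22073 = (-139 - 215 + 175*(1/305)) - 22073 = (-139 - 215 + 35/61) - 22073 = -21559/61 - 22073 = -1368012/61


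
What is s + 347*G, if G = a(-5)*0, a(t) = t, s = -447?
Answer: -447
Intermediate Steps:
G = 0 (G = -5*0 = 0)
s + 347*G = -447 + 347*0 = -447 + 0 = -447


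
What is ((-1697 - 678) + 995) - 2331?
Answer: -3711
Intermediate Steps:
((-1697 - 678) + 995) - 2331 = (-2375 + 995) - 2331 = -1380 - 2331 = -3711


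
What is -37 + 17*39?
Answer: 626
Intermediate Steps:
-37 + 17*39 = -37 + 663 = 626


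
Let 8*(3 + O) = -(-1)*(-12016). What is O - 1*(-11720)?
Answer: 10215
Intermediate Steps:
O = -1505 (O = -3 + (-(-1)*(-12016))/8 = -3 + (-1*12016)/8 = -3 + (⅛)*(-12016) = -3 - 1502 = -1505)
O - 1*(-11720) = -1505 - 1*(-11720) = -1505 + 11720 = 10215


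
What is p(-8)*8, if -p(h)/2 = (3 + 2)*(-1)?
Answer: 80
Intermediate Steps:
p(h) = 10 (p(h) = -2*(3 + 2)*(-1) = -10*(-1) = -2*(-5) = 10)
p(-8)*8 = 10*8 = 80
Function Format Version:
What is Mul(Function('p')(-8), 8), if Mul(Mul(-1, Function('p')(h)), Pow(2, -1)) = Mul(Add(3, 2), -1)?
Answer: 80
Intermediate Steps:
Function('p')(h) = 10 (Function('p')(h) = Mul(-2, Mul(Add(3, 2), -1)) = Mul(-2, Mul(5, -1)) = Mul(-2, -5) = 10)
Mul(Function('p')(-8), 8) = Mul(10, 8) = 80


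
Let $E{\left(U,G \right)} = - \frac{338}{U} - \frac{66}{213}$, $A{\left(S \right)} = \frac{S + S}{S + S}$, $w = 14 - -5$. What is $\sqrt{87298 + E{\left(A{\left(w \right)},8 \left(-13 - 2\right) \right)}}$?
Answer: $\frac{\sqrt{438363798}}{71} \approx 294.89$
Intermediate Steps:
$w = 19$ ($w = 14 + 5 = 19$)
$A{\left(S \right)} = 1$ ($A{\left(S \right)} = \frac{2 S}{2 S} = 2 S \frac{1}{2 S} = 1$)
$E{\left(U,G \right)} = - \frac{22}{71} - \frac{338}{U}$ ($E{\left(U,G \right)} = - \frac{338}{U} - \frac{22}{71} = - \frac{22}{71} - \frac{338}{U}$)
$\sqrt{87298 + E{\left(A{\left(w \right)},8 \left(-13 - 2\right) \right)}} = \sqrt{87298 - \left(\frac{22}{71} + \frac{338}{1}\right)} = \sqrt{87298 - \frac{24020}{71}} = \sqrt{\frac{6174138}{71}} = \frac{\sqrt{438363798}}{71}$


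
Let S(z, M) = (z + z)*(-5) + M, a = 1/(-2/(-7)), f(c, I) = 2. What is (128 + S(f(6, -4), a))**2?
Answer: 49729/4 ≈ 12432.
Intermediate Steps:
a = 7/2 (a = 1/(-2*(-1/7)) = 1/(2/7) = 7/2 ≈ 3.5000)
S(z, M) = M - 10*z (S(z, M) = (2*z)*(-5) + M = -10*z + M = M - 10*z)
(128 + S(f(6, -4), a))**2 = (128 + (7/2 - 10*2))**2 = (128 + (7/2 - 20))**2 = (128 - 33/2)**2 = (223/2)**2 = 49729/4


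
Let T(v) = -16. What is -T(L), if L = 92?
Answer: 16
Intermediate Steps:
-T(L) = -1*(-16) = 16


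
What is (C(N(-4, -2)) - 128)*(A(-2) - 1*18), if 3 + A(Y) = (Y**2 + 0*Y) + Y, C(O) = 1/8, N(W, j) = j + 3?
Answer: 19437/8 ≈ 2429.6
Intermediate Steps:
N(W, j) = 3 + j
C(O) = 1/8
A(Y) = -3 + Y + Y**2 (A(Y) = -3 + ((Y**2 + 0*Y) + Y) = -3 + ((Y**2 + 0) + Y) = -3 + (Y**2 + Y) = -3 + (Y + Y**2) = -3 + Y + Y**2)
(C(N(-4, -2)) - 128)*(A(-2) - 1*18) = (1/8 - 128)*((-3 - 2 + (-2)**2) - 1*18) = -1023*((-3 - 2 + 4) - 18)/8 = -1023*(-1 - 18)/8 = -1023/8*(-19) = 19437/8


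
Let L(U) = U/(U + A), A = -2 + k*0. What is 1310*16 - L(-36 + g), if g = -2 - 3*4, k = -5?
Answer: 544935/26 ≈ 20959.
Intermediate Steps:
g = -14 (g = -2 - 12 = -14)
A = -2 (A = -2 - 5*0 = -2 + 0 = -2)
L(U) = U/(-2 + U) (L(U) = U/(U - 2) = U/(-2 + U))
1310*16 - L(-36 + g) = 1310*16 - (-36 - 14)/(-2 + (-36 - 14)) = 20960 - (-50)/(-2 - 50) = 20960 - (-50)/(-52) = 20960 - (-50)*(-1)/52 = 20960 - 1*25/26 = 20960 - 25/26 = 544935/26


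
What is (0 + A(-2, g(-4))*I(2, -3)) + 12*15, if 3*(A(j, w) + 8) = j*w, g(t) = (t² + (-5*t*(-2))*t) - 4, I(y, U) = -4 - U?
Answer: 908/3 ≈ 302.67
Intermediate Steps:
g(t) = -4 + 11*t² (g(t) = (t² + (10*t)*t) - 4 = (t² + 10*t²) - 4 = 11*t² - 4 = -4 + 11*t²)
A(j, w) = -8 + j*w/3 (A(j, w) = -8 + (j*w)/3 = -8 + j*w/3)
(0 + A(-2, g(-4))*I(2, -3)) + 12*15 = (0 + (-8 + (⅓)*(-2)*(-4 + 11*(-4)²))*(-4 - 1*(-3))) + 12*15 = (0 + (-8 + (⅓)*(-2)*(-4 + 11*16))*(-4 + 3)) + 180 = (0 + (-8 + (⅓)*(-2)*(-4 + 176))*(-1)) + 180 = (0 + (-8 + (⅓)*(-2)*172)*(-1)) + 180 = (0 + (-8 - 344/3)*(-1)) + 180 = (0 - 368/3*(-1)) + 180 = (0 + 368/3) + 180 = 368/3 + 180 = 908/3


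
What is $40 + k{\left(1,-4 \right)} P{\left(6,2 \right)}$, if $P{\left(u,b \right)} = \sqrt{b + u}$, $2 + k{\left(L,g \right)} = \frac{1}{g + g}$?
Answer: $40 - \frac{17 \sqrt{2}}{4} \approx 33.99$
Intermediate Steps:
$k{\left(L,g \right)} = -2 + \frac{1}{2 g}$ ($k{\left(L,g \right)} = -2 + \frac{1}{g + g} = -2 + \frac{1}{2 g}$)
$40 + k{\left(1,-4 \right)} P{\left(6,2 \right)} = 40 + \left(-2 + \frac{1}{2 \left(-4\right)}\right) \sqrt{2 + 6} = 40 + \left(-2 + \frac{1}{2} \left(- \frac{1}{4}\right)\right) \sqrt{8} = 40 + \left(-2 - \frac{1}{8}\right) 2 \sqrt{2} = 40 - \frac{17 \cdot 2 \sqrt{2}}{8} = 40 - \frac{17 \sqrt{2}}{4}$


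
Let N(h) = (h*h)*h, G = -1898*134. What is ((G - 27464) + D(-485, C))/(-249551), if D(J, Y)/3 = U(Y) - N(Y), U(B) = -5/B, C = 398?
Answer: 75387636471/99321298 ≈ 759.03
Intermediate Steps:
G = -254332
N(h) = h**3 (N(h) = h**2*h = h**3)
D(J, Y) = -15/Y - 3*Y**3 (D(J, Y) = 3*(-5/Y - Y**3) = 3*(-Y**3 - 5/Y) = -15/Y - 3*Y**3)
((G - 27464) + D(-485, C))/(-249551) = ((-254332 - 27464) + 3*(-5 - 1*398**4)/398)/(-249551) = (-281796 + 3*(1/398)*(-5 - 1*25091827216))*(-1/249551) = (-281796 + 3*(1/398)*(-5 - 25091827216))*(-1/249551) = (-281796 + 3*(1/398)*(-25091827221))*(-1/249551) = (-281796 - 75275481663/398)*(-1/249551) = -75387636471/398*(-1/249551) = 75387636471/99321298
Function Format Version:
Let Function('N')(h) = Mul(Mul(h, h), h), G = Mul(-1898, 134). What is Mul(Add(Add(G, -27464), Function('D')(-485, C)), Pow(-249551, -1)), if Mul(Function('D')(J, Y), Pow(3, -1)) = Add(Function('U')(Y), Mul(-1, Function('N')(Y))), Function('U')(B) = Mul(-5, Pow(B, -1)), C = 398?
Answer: Rational(75387636471, 99321298) ≈ 759.03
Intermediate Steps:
G = -254332
Function('N')(h) = Pow(h, 3) (Function('N')(h) = Mul(Pow(h, 2), h) = Pow(h, 3))
Function('D')(J, Y) = Add(Mul(-15, Pow(Y, -1)), Mul(-3, Pow(Y, 3))) (Function('D')(J, Y) = Mul(3, Add(Mul(-5, Pow(Y, -1)), Mul(-1, Pow(Y, 3)))) = Mul(3, Add(Mul(-1, Pow(Y, 3)), Mul(-5, Pow(Y, -1)))) = Add(Mul(-15, Pow(Y, -1)), Mul(-3, Pow(Y, 3))))
Mul(Add(Add(G, -27464), Function('D')(-485, C)), Pow(-249551, -1)) = Mul(Add(Add(-254332, -27464), Mul(3, Pow(398, -1), Add(-5, Mul(-1, Pow(398, 4))))), Pow(-249551, -1)) = Mul(Add(-281796, Mul(3, Rational(1, 398), Add(-5, Mul(-1, 25091827216)))), Rational(-1, 249551)) = Mul(Add(-281796, Mul(3, Rational(1, 398), Add(-5, -25091827216))), Rational(-1, 249551)) = Mul(Add(-281796, Mul(3, Rational(1, 398), -25091827221)), Rational(-1, 249551)) = Mul(Add(-281796, Rational(-75275481663, 398)), Rational(-1, 249551)) = Mul(Rational(-75387636471, 398), Rational(-1, 249551)) = Rational(75387636471, 99321298)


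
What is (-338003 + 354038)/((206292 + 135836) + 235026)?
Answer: 16035/577154 ≈ 0.027783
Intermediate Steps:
(-338003 + 354038)/((206292 + 135836) + 235026) = 16035/(342128 + 235026) = 16035/577154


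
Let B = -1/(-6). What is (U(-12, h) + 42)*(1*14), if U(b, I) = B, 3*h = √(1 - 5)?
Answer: 1771/3 ≈ 590.33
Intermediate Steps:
B = ⅙ (B = -1*(-⅙) = ⅙ ≈ 0.16667)
h = 2*I/3 (h = √(1 - 5)/3 = √(-4)/3 = (2*I)/3 = 2*I/3 ≈ 0.66667*I)
U(b, I) = ⅙
(U(-12, h) + 42)*(1*14) = (⅙ + 42)*(1*14) = (253/6)*14 = 1771/3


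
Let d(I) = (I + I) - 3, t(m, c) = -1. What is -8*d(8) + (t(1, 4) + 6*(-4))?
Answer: -129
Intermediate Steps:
d(I) = -3 + 2*I (d(I) = 2*I - 3 = -3 + 2*I)
-8*d(8) + (t(1, 4) + 6*(-4)) = -8*(-3 + 2*8) + (-1 + 6*(-4)) = -8*(-3 + 16) + (-1 - 24) = -8*13 - 25 = -104 - 25 = -129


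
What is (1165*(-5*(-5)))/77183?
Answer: 29125/77183 ≈ 0.37735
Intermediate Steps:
(1165*(-5*(-5)))/77183 = (1165*25)*(1/77183) = 29125*(1/77183) = 29125/77183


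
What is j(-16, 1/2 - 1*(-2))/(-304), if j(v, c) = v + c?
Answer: 27/608 ≈ 0.044408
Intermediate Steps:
j(v, c) = c + v
j(-16, 1/2 - 1*(-2))/(-304) = ((1/2 - 1*(-2)) - 16)/(-304) = ((1*(½) + 2) - 16)*(-1/304) = ((½ + 2) - 16)*(-1/304) = (5/2 - 16)*(-1/304) = -27/2*(-1/304) = 27/608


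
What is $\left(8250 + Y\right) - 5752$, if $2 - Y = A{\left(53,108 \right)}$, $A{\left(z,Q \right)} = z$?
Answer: $2447$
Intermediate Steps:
$Y = -51$ ($Y = 2 - 53 = -51$)
$\left(8250 + Y\right) - 5752 = \left(8250 - 51\right) - 5752 = 8199 - 5752 = 2447$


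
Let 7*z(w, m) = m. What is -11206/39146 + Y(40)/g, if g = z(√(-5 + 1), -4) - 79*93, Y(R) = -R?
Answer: -282698659/1006698109 ≈ -0.28082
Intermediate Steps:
z(w, m) = m/7
g = -51433/7 (g = (⅐)*(-4) - 79*93 = -4/7 - 7347 = -51433/7 ≈ -7347.6)
-11206/39146 + Y(40)/g = -11206/39146 + (-1*40)/(-51433/7) = -11206*1/39146 - 40*(-7/51433) = -5603/19573 + 280/51433 = -282698659/1006698109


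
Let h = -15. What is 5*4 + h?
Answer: 5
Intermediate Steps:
5*4 + h = 5*4 - 15 = 20 - 15 = 5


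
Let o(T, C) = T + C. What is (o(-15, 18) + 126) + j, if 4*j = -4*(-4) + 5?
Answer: 537/4 ≈ 134.25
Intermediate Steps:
j = 21/4 (j = (-4*(-4) + 5)/4 = (16 + 5)/4 = (¼)*21 = 21/4 ≈ 5.2500)
o(T, C) = C + T
(o(-15, 18) + 126) + j = ((18 - 15) + 126) + 21/4 = (3 + 126) + 21/4 = 129 + 21/4 = 537/4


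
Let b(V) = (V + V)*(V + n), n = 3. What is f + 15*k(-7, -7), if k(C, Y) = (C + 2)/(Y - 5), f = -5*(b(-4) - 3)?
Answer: -75/4 ≈ -18.750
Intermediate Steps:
b(V) = 2*V*(3 + V) (b(V) = (V + V)*(V + 3) = (2*V)*(3 + V) = 2*V*(3 + V))
f = -25 (f = -5*(2*(-4)*(3 - 4) - 3) = -5*(2*(-4)*(-1) - 3) = -5*(8 - 3) = -5*5 = -25)
k(C, Y) = (2 + C)/(-5 + Y)
f + 15*k(-7, -7) = -25 + 15*((2 - 7)/(-5 - 7)) = -25 + 15*(-5/(-12)) = -25 + 15*(-1/12*(-5)) = -25 + 15*(5/12) = -25 + 25/4 = -75/4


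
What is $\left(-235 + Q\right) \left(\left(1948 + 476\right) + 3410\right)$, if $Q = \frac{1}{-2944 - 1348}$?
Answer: $- \frac{2942147457}{2146} \approx -1.371 \cdot 10^{6}$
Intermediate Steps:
$Q = - \frac{1}{4292}$ ($Q = \frac{1}{-4292} = - \frac{1}{4292} \approx -0.00023299$)
$\left(-235 + Q\right) \left(\left(1948 + 476\right) + 3410\right) = \left(-235 - \frac{1}{4292}\right) \left(\left(1948 + 476\right) + 3410\right) = - \frac{1008621 \left(2424 + 3410\right)}{4292} = \left(- \frac{1008621}{4292}\right) 5834 = - \frac{2942147457}{2146}$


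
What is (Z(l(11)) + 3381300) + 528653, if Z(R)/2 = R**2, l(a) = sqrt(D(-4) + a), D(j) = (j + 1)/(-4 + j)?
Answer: 15639903/4 ≈ 3.9100e+6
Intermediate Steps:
D(j) = (1 + j)/(-4 + j)
l(a) = sqrt(3/8 + a) (l(a) = sqrt((1 - 4)/(-4 - 4) + a) = sqrt(-3/(-8) + a) = sqrt(-1/8*(-3) + a) = sqrt(3/8 + a))
Z(R) = 2*R**2
(Z(l(11)) + 3381300) + 528653 = (2*(sqrt(6 + 16*11)/4)**2 + 3381300) + 528653 = (2*(sqrt(6 + 176)/4)**2 + 3381300) + 528653 = (2*(sqrt(182)/4)**2 + 3381300) + 528653 = (2*(91/8) + 3381300) + 528653 = (91/4 + 3381300) + 528653 = 13525291/4 + 528653 = 15639903/4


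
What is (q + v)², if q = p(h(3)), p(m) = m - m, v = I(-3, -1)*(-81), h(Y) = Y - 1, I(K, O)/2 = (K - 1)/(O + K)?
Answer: 26244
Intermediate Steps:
I(K, O) = 2*(-1 + K)/(K + O) (I(K, O) = 2*((K - 1)/(O + K)) = 2*((-1 + K)/(K + O)) = 2*(-1 + K)/(K + O))
h(Y) = -1 + Y
v = -162 (v = (2*(-1 - 3)/(-3 - 1))*(-81) = (2*(-4)/(-4))*(-81) = (2*(-¼)*(-4))*(-81) = 2*(-81) = -162)
p(m) = 0
q = 0
(q + v)² = (0 - 162)² = (-162)² = 26244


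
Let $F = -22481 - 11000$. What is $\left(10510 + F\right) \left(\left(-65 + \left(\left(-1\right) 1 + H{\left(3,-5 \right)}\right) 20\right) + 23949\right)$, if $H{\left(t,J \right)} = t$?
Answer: $-549558204$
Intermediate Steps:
$F = -33481$ ($F = -22481 - 11000 = -33481$)
$\left(10510 + F\right) \left(\left(-65 + \left(\left(-1\right) 1 + H{\left(3,-5 \right)}\right) 20\right) + 23949\right) = \left(10510 - 33481\right) \left(\left(-65 + \left(\left(-1\right) 1 + 3\right) 20\right) + 23949\right) = - 22971 \left(\left(-65 + \left(-1 + 3\right) 20\right) + 23949\right) = - 22971 \left(\left(-65 + 2 \cdot 20\right) + 23949\right) = - 22971 \left(\left(-65 + 40\right) + 23949\right) = - 22971 \left(-25 + 23949\right) = \left(-22971\right) 23924 = -549558204$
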